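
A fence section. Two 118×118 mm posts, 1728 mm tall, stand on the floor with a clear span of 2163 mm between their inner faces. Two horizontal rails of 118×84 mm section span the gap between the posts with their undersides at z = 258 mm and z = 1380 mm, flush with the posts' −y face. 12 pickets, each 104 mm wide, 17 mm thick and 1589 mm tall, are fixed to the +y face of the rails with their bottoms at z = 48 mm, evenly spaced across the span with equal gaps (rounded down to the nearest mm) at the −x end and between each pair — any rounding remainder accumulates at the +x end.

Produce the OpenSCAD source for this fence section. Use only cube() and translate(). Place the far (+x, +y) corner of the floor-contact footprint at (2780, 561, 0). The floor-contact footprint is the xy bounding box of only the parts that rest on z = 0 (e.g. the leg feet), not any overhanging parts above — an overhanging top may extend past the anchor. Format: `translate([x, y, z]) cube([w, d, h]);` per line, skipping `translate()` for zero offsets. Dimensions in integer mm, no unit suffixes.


translate([381, 443, 0]) cube([118, 118, 1728]);
translate([2662, 443, 0]) cube([118, 118, 1728]);
translate([499, 443, 258]) cube([2163, 118, 84]);
translate([499, 443, 1380]) cube([2163, 118, 84]);
translate([569, 561, 48]) cube([104, 17, 1589]);
translate([743, 561, 48]) cube([104, 17, 1589]);
translate([917, 561, 48]) cube([104, 17, 1589]);
translate([1091, 561, 48]) cube([104, 17, 1589]);
translate([1265, 561, 48]) cube([104, 17, 1589]);
translate([1439, 561, 48]) cube([104, 17, 1589]);
translate([1613, 561, 48]) cube([104, 17, 1589]);
translate([1787, 561, 48]) cube([104, 17, 1589]);
translate([1961, 561, 48]) cube([104, 17, 1589]);
translate([2135, 561, 48]) cube([104, 17, 1589]);
translate([2309, 561, 48]) cube([104, 17, 1589]);
translate([2483, 561, 48]) cube([104, 17, 1589]);


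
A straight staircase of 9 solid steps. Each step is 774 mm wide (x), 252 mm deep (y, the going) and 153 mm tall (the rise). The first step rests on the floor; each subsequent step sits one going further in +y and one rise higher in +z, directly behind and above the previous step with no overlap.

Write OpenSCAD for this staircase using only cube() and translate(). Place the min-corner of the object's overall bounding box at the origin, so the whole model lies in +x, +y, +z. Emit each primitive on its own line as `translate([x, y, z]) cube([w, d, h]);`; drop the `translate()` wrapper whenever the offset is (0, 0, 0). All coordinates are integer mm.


cube([774, 252, 153]);
translate([0, 252, 153]) cube([774, 252, 153]);
translate([0, 504, 306]) cube([774, 252, 153]);
translate([0, 756, 459]) cube([774, 252, 153]);
translate([0, 1008, 612]) cube([774, 252, 153]);
translate([0, 1260, 765]) cube([774, 252, 153]);
translate([0, 1512, 918]) cube([774, 252, 153]);
translate([0, 1764, 1071]) cube([774, 252, 153]);
translate([0, 2016, 1224]) cube([774, 252, 153]);


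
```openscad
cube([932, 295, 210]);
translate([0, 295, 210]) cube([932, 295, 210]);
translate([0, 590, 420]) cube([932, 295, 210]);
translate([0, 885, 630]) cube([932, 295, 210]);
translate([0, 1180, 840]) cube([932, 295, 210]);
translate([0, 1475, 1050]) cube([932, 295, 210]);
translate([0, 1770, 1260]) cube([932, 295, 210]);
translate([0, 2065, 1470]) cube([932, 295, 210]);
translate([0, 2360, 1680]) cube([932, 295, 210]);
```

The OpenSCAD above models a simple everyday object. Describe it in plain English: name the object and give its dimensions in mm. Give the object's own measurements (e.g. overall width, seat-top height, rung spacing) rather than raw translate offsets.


A straight staircase of 9 solid steps. Each step is 932 mm wide (x), 295 mm deep (y, the going) and 210 mm tall (the rise). The first step rests on the floor; each subsequent step sits one going further in +y and one rise higher in +z, directly behind and above the previous step with no overlap.


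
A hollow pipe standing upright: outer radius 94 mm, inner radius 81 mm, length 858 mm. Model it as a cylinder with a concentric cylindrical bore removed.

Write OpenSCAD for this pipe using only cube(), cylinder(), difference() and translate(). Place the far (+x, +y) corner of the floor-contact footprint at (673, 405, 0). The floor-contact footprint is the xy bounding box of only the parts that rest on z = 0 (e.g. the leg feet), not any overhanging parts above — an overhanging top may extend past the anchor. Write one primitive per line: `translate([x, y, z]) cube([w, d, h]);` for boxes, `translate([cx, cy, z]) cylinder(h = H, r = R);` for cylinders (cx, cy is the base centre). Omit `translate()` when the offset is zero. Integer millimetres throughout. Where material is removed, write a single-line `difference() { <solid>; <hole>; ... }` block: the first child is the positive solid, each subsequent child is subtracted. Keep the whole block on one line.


difference() { translate([579, 311, 0]) cylinder(h = 858, r = 94); translate([579, 311, 0]) cylinder(h = 858, r = 81); }


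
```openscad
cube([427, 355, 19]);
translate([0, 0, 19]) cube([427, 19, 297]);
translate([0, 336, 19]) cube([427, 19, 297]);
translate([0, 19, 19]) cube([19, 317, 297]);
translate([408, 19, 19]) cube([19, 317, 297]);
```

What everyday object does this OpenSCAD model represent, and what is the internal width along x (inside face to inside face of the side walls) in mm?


An open box. The internal width is 389 mm.

A 427×355 base slab with four walls standing on it — an open box. The base is 427 mm wide and the walls are 19 mm thick, so the internal width is 427 − 2 × 19 = 389 mm.


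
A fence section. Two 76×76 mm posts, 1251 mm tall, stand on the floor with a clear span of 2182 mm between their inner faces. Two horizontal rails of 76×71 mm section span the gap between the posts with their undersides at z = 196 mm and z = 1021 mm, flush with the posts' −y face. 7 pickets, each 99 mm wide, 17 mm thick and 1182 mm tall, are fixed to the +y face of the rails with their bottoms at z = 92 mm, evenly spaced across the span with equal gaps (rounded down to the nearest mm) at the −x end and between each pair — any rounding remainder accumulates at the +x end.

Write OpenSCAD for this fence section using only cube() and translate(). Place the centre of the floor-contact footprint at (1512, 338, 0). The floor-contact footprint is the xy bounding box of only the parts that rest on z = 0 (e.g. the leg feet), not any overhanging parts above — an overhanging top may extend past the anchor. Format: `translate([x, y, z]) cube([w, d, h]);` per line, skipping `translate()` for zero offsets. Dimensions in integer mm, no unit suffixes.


translate([345, 300, 0]) cube([76, 76, 1251]);
translate([2603, 300, 0]) cube([76, 76, 1251]);
translate([421, 300, 196]) cube([2182, 76, 71]);
translate([421, 300, 1021]) cube([2182, 76, 71]);
translate([607, 376, 92]) cube([99, 17, 1182]);
translate([892, 376, 92]) cube([99, 17, 1182]);
translate([1177, 376, 92]) cube([99, 17, 1182]);
translate([1462, 376, 92]) cube([99, 17, 1182]);
translate([1747, 376, 92]) cube([99, 17, 1182]);
translate([2032, 376, 92]) cube([99, 17, 1182]);
translate([2317, 376, 92]) cube([99, 17, 1182]);


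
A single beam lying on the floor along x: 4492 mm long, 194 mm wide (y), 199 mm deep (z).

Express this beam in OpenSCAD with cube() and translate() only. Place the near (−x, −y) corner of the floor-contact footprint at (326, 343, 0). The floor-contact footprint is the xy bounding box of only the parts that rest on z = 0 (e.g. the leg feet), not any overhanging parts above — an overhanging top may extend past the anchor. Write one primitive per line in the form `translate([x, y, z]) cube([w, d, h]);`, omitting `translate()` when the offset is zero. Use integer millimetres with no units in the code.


translate([326, 343, 0]) cube([4492, 194, 199]);


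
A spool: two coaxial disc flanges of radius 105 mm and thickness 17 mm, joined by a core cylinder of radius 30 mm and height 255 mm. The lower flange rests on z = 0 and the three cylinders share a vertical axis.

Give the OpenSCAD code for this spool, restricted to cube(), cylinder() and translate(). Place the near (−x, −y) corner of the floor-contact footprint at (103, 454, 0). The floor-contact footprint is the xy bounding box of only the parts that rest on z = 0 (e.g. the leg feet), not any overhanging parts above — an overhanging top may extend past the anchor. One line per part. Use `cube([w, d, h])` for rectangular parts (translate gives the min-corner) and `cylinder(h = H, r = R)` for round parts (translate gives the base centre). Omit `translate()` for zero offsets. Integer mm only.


translate([208, 559, 0]) cylinder(h = 17, r = 105);
translate([208, 559, 17]) cylinder(h = 255, r = 30);
translate([208, 559, 272]) cylinder(h = 17, r = 105);


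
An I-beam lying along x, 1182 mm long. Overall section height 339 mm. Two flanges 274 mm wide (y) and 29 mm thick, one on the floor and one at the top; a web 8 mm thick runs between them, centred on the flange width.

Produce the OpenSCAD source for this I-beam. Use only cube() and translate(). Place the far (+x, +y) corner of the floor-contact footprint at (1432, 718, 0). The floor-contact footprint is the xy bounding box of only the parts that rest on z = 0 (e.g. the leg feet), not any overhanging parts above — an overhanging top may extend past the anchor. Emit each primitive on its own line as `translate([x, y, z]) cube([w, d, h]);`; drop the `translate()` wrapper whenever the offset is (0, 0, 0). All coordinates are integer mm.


translate([250, 444, 0]) cube([1182, 274, 29]);
translate([250, 577, 29]) cube([1182, 8, 281]);
translate([250, 444, 310]) cube([1182, 274, 29]);


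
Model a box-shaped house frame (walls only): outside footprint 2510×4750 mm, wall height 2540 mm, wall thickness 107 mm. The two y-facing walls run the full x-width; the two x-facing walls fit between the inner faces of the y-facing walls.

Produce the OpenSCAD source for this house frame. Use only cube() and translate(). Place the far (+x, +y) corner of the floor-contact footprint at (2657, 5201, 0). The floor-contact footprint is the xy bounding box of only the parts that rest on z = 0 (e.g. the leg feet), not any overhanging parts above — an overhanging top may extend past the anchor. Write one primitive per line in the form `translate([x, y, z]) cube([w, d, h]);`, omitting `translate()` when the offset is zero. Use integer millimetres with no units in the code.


translate([147, 451, 0]) cube([2510, 107, 2540]);
translate([147, 5094, 0]) cube([2510, 107, 2540]);
translate([147, 558, 0]) cube([107, 4536, 2540]);
translate([2550, 558, 0]) cube([107, 4536, 2540]);


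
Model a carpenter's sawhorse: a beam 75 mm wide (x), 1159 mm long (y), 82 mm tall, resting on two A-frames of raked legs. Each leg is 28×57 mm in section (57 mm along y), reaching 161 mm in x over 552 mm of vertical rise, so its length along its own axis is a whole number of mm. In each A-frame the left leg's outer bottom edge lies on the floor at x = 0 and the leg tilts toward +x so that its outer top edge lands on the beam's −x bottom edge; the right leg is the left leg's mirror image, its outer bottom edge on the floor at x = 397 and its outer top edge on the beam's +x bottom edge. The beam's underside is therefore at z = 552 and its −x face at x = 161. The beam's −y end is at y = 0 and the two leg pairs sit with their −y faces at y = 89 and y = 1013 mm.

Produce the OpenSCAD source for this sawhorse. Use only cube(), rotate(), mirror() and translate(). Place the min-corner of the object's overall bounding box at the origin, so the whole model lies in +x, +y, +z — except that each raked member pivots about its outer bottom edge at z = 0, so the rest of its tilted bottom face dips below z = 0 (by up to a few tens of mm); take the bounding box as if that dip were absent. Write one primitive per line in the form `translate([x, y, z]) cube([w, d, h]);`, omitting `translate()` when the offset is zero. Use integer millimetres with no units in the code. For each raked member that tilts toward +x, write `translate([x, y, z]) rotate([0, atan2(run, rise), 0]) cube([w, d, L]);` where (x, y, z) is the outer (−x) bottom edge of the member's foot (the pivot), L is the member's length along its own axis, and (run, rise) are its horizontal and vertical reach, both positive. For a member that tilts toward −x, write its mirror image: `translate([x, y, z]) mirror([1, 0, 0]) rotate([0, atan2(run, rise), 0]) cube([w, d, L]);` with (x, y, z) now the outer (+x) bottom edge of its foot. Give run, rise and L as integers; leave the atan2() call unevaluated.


translate([161, 0, 552]) cube([75, 1159, 82]);
translate([0, 89, 0]) rotate([0, atan2(161, 552), 0]) cube([28, 57, 575]);
translate([397, 89, 0]) mirror([1, 0, 0]) rotate([0, atan2(161, 552), 0]) cube([28, 57, 575]);
translate([0, 1013, 0]) rotate([0, atan2(161, 552), 0]) cube([28, 57, 575]);
translate([397, 1013, 0]) mirror([1, 0, 0]) rotate([0, atan2(161, 552), 0]) cube([28, 57, 575]);


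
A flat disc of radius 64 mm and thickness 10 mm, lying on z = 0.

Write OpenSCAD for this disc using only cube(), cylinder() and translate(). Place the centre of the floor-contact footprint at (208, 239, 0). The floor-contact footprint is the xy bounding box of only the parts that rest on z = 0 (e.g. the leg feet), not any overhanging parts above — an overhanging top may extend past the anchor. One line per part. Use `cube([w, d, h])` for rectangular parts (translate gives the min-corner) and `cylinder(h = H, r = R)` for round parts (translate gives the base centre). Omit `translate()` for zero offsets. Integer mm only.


translate([208, 239, 0]) cylinder(h = 10, r = 64);


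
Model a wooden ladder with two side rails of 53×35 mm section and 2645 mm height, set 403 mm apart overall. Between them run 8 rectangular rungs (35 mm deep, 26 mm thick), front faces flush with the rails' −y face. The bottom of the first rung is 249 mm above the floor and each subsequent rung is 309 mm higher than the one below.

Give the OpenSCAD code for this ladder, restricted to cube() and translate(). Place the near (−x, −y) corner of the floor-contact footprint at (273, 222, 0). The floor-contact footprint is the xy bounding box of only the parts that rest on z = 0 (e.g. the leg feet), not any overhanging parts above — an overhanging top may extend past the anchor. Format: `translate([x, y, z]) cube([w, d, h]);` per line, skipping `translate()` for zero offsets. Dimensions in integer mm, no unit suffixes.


translate([273, 222, 0]) cube([53, 35, 2645]);
translate([623, 222, 0]) cube([53, 35, 2645]);
translate([326, 222, 249]) cube([297, 35, 26]);
translate([326, 222, 558]) cube([297, 35, 26]);
translate([326, 222, 867]) cube([297, 35, 26]);
translate([326, 222, 1176]) cube([297, 35, 26]);
translate([326, 222, 1485]) cube([297, 35, 26]);
translate([326, 222, 1794]) cube([297, 35, 26]);
translate([326, 222, 2103]) cube([297, 35, 26]);
translate([326, 222, 2412]) cube([297, 35, 26]);


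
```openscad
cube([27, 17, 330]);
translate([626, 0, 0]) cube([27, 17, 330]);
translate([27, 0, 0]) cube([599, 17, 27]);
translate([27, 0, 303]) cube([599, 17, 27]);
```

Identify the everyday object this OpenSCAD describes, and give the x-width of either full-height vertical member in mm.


A picture frame. The border width is 27 mm.

Four thin pieces enclosing a rectangular opening — a picture frame. The two full-height stiles are 330 mm tall; the top rail sits at z = 303 and is 27 mm tall, so the border above the opening is 330 − 303 = 27 mm, matching the stile x-width.


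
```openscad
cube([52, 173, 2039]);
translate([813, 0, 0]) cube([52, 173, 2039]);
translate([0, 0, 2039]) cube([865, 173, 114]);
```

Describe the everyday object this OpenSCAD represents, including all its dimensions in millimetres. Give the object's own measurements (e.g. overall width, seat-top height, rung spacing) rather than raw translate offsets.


A door frame. The clear opening is 761 mm wide and 2039 mm high. Two 52 mm wide jambs, 173 mm deep, stand either side of the opening from the floor to the top of the opening. A 114 mm thick head sits across the top of both jambs, spanning the full outside width of the frame.


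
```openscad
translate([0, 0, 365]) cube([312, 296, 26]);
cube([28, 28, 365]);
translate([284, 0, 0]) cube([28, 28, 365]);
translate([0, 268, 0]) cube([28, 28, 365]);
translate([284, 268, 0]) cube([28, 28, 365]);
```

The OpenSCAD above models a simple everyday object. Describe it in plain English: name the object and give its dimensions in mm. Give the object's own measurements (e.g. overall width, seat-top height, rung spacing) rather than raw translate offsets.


A four-legged stool. The seat is a 312×296×26 mm slab whose top surface is at z = 391 mm; four square legs, each 28×28 mm in cross-section, run from the floor (z = 0) to the underside of the seat, each flush with a corner of the seat.


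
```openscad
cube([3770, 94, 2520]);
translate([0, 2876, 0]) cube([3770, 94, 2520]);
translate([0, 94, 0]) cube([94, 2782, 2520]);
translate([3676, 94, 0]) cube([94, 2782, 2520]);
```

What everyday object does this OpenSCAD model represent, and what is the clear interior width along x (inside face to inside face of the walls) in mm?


A house (or room) frame. The interior width is 3582 mm.

Four 2520 mm walls enclosing a rectangle with no floor or roof — a room or house frame. Outside width is 3770 mm and wall thickness is 94 mm, so the interior width is 3770 − 2 × 94 = 3582 mm.


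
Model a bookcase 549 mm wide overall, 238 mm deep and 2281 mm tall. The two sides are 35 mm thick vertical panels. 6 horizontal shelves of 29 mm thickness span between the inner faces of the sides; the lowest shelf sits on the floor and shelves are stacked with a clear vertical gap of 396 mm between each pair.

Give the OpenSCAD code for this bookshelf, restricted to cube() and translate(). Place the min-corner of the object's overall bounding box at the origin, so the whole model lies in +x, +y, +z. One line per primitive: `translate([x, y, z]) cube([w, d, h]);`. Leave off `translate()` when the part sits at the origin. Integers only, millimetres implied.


cube([35, 238, 2281]);
translate([514, 0, 0]) cube([35, 238, 2281]);
translate([35, 0, 0]) cube([479, 238, 29]);
translate([35, 0, 425]) cube([479, 238, 29]);
translate([35, 0, 850]) cube([479, 238, 29]);
translate([35, 0, 1275]) cube([479, 238, 29]);
translate([35, 0, 1700]) cube([479, 238, 29]);
translate([35, 0, 2125]) cube([479, 238, 29]);


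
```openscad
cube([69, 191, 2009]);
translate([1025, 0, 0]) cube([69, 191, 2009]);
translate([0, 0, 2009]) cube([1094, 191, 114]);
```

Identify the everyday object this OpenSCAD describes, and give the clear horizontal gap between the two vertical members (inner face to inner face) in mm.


A door frame. The clear opening width is 956 mm.

Two 2009 mm tall posts with a header on top — a door frame. The left jamb is 69 mm wide at x = 0; the right jamb starts at x = 1025. The clear opening is 1025 − 69 = 956 mm.


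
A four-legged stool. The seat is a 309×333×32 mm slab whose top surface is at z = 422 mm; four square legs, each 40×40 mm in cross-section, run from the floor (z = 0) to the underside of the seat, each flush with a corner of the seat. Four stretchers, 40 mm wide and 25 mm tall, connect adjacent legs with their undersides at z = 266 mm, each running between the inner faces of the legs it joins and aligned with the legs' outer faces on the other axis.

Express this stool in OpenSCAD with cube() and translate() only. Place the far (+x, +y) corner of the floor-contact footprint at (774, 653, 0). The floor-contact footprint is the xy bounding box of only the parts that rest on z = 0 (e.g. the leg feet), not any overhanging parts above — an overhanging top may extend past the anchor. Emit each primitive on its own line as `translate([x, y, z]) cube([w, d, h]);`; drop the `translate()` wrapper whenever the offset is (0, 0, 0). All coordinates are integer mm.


translate([465, 320, 390]) cube([309, 333, 32]);
translate([465, 320, 0]) cube([40, 40, 390]);
translate([734, 320, 0]) cube([40, 40, 390]);
translate([465, 613, 0]) cube([40, 40, 390]);
translate([734, 613, 0]) cube([40, 40, 390]);
translate([505, 320, 266]) cube([229, 40, 25]);
translate([505, 613, 266]) cube([229, 40, 25]);
translate([465, 360, 266]) cube([40, 253, 25]);
translate([734, 360, 266]) cube([40, 253, 25]);


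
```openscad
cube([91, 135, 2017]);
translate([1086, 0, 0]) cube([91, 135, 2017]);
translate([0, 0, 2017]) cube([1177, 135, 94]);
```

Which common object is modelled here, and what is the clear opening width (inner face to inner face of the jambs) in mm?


A door frame. The clear opening width is 995 mm.

Two 2017 mm tall posts with a header on top — a door frame. The left jamb is 91 mm wide at x = 0; the right jamb starts at x = 1086. The clear opening is 1086 − 91 = 995 mm.


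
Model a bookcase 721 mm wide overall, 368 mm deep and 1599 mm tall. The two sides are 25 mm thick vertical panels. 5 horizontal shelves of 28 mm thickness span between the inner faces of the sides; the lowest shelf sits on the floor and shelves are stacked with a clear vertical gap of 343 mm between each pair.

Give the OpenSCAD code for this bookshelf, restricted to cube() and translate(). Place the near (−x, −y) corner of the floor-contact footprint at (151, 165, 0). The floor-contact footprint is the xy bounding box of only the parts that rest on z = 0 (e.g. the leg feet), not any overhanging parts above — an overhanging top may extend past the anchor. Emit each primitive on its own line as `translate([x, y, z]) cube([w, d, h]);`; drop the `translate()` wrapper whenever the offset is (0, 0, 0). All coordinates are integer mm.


translate([151, 165, 0]) cube([25, 368, 1599]);
translate([847, 165, 0]) cube([25, 368, 1599]);
translate([176, 165, 0]) cube([671, 368, 28]);
translate([176, 165, 371]) cube([671, 368, 28]);
translate([176, 165, 742]) cube([671, 368, 28]);
translate([176, 165, 1113]) cube([671, 368, 28]);
translate([176, 165, 1484]) cube([671, 368, 28]);


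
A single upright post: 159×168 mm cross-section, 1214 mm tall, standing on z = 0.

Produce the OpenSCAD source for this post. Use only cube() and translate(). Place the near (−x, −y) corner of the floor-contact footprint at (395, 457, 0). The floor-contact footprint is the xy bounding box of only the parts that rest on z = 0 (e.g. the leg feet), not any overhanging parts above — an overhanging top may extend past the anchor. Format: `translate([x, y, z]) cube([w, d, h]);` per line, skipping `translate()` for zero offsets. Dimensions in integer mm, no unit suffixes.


translate([395, 457, 0]) cube([159, 168, 1214]);


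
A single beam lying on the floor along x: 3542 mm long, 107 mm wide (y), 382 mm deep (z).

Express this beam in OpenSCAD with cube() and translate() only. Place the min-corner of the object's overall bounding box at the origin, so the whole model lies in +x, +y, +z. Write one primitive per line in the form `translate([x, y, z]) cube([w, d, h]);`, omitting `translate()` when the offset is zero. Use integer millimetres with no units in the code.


cube([3542, 107, 382]);


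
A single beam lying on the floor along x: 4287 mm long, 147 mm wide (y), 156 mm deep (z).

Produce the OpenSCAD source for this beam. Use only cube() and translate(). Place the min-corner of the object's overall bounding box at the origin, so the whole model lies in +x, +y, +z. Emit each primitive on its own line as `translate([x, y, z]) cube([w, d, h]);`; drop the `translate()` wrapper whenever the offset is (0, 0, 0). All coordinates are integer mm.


cube([4287, 147, 156]);


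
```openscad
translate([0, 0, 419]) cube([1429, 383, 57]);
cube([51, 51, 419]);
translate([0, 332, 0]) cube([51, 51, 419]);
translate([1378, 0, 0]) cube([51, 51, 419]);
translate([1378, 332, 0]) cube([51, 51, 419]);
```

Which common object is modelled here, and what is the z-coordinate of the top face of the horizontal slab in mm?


A bench. The seat-top height is 476 mm.

A long slab on four corner posts — a bench. The slab sits at z = 419 with thickness 57, so the top is 419 + 57 = 476 mm.


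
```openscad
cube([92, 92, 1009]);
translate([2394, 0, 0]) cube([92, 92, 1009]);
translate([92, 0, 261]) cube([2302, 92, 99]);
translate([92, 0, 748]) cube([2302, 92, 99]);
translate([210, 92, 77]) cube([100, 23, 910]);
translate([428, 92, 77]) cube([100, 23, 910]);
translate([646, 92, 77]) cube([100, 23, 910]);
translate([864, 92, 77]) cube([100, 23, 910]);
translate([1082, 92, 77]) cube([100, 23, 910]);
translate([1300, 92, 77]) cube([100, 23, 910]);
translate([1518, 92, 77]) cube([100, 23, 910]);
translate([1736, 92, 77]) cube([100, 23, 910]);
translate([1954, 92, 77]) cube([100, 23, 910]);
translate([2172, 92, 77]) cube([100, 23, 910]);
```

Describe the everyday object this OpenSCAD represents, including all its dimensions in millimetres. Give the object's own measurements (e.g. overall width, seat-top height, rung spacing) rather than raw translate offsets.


A fence section. Two 92×92 mm posts, 1009 mm tall, stand on the floor with a clear span of 2302 mm between their inner faces. Two horizontal rails of 92×99 mm section span the gap between the posts with their undersides at z = 261 mm and z = 748 mm, flush with the posts' −y face. 10 pickets, each 100 mm wide, 23 mm thick and 910 mm tall, are fixed to the +y face of the rails with their bottoms at z = 77 mm, spaced across the span with a 118 mm gap after the −x post and between neighbouring pickets, with 122 mm left before the +x post.


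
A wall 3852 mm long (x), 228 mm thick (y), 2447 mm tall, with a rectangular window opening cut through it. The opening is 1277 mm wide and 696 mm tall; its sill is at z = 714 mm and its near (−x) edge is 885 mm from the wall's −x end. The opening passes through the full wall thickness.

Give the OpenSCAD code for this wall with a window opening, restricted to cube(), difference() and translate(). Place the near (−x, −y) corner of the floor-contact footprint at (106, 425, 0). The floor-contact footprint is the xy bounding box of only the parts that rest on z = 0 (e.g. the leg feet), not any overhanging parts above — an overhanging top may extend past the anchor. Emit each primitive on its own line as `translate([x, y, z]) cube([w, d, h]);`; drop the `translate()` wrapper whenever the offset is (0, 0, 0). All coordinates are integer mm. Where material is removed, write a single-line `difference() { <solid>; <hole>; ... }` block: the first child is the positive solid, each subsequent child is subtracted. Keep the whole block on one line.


difference() { translate([106, 425, 0]) cube([3852, 228, 2447]); translate([991, 425, 714]) cube([1277, 228, 696]); }


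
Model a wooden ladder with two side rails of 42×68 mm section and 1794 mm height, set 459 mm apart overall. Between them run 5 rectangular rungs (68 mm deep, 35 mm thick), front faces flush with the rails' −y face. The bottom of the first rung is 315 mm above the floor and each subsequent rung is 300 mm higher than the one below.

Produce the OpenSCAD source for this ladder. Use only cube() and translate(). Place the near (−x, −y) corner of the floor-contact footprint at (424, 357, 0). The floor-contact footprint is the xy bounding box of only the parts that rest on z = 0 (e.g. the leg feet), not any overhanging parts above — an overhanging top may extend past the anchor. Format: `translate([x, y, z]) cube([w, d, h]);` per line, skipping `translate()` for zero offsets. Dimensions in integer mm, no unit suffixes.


translate([424, 357, 0]) cube([42, 68, 1794]);
translate([841, 357, 0]) cube([42, 68, 1794]);
translate([466, 357, 315]) cube([375, 68, 35]);
translate([466, 357, 615]) cube([375, 68, 35]);
translate([466, 357, 915]) cube([375, 68, 35]);
translate([466, 357, 1215]) cube([375, 68, 35]);
translate([466, 357, 1515]) cube([375, 68, 35]);


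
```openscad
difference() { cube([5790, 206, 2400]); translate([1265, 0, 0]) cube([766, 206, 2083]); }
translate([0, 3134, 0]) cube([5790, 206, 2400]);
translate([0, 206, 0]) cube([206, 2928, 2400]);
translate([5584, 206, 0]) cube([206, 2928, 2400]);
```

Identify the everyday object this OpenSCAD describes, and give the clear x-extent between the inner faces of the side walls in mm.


A single room. The interior width is 5378 mm.

Four walls enclosing a rectangle with a door in the front wall — a room. Outside width 5790 minus two 206 mm walls gives 5378 mm.


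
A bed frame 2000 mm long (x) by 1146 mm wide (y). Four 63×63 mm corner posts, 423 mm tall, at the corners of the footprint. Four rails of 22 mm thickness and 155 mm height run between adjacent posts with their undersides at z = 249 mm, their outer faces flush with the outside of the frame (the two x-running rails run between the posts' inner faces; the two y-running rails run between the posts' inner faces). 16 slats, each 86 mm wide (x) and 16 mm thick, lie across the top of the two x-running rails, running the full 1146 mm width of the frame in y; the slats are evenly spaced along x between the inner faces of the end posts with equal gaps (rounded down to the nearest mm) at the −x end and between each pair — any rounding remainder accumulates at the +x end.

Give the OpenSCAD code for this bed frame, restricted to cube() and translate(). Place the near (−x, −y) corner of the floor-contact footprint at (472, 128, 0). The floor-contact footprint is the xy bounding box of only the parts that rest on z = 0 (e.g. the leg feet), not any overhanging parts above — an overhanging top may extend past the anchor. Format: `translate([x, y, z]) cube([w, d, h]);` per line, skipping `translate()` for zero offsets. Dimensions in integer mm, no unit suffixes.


// slat z = rail_z + rail_h = 249 + 155 = 404
// slat gap = ⌊(1874 − 16·86) / 17⌋ = 29
translate([472, 128, 0]) cube([63, 63, 423]);
translate([472, 1211, 0]) cube([63, 63, 423]);
translate([2409, 128, 0]) cube([63, 63, 423]);
translate([2409, 1211, 0]) cube([63, 63, 423]);
translate([535, 128, 249]) cube([1874, 22, 155]);
translate([535, 1252, 249]) cube([1874, 22, 155]);
translate([472, 191, 249]) cube([22, 1020, 155]);
translate([2450, 191, 249]) cube([22, 1020, 155]);
translate([564, 128, 404]) cube([86, 1146, 16]);
translate([679, 128, 404]) cube([86, 1146, 16]);
translate([794, 128, 404]) cube([86, 1146, 16]);
translate([909, 128, 404]) cube([86, 1146, 16]);
translate([1024, 128, 404]) cube([86, 1146, 16]);
translate([1139, 128, 404]) cube([86, 1146, 16]);
translate([1254, 128, 404]) cube([86, 1146, 16]);
translate([1369, 128, 404]) cube([86, 1146, 16]);
translate([1484, 128, 404]) cube([86, 1146, 16]);
translate([1599, 128, 404]) cube([86, 1146, 16]);
translate([1714, 128, 404]) cube([86, 1146, 16]);
translate([1829, 128, 404]) cube([86, 1146, 16]);
translate([1944, 128, 404]) cube([86, 1146, 16]);
translate([2059, 128, 404]) cube([86, 1146, 16]);
translate([2174, 128, 404]) cube([86, 1146, 16]);
translate([2289, 128, 404]) cube([86, 1146, 16]);


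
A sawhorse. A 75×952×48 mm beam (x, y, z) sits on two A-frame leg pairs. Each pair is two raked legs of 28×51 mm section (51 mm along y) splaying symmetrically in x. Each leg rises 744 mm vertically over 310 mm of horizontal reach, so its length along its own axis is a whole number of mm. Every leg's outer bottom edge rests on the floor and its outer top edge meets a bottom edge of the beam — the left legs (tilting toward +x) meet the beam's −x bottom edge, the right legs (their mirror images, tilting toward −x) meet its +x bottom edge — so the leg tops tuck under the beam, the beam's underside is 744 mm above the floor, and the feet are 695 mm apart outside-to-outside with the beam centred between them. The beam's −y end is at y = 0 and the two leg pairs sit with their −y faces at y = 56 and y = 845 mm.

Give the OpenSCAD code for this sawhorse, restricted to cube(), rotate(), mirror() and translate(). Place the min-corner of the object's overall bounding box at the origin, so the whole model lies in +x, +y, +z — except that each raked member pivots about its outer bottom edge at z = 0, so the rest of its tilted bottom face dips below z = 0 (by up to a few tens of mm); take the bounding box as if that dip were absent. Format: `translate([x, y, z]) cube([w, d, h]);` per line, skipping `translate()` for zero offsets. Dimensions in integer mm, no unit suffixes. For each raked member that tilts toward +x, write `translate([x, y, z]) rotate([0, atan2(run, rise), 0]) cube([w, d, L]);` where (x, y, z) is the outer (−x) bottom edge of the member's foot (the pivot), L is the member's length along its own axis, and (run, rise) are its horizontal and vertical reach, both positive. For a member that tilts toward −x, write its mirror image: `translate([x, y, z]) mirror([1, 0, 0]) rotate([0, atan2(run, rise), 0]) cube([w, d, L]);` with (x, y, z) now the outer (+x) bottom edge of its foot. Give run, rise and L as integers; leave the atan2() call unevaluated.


// leg length = √(310² + 744²) = 806
// right-leg outer foot x = 2·310 + 75 = 695
// beam min-corner = (310, 0, 744)
translate([310, 0, 744]) cube([75, 952, 48]);
translate([0, 56, 0]) rotate([0, atan2(310, 744), 0]) cube([28, 51, 806]);
translate([695, 56, 0]) mirror([1, 0, 0]) rotate([0, atan2(310, 744), 0]) cube([28, 51, 806]);
translate([0, 845, 0]) rotate([0, atan2(310, 744), 0]) cube([28, 51, 806]);
translate([695, 845, 0]) mirror([1, 0, 0]) rotate([0, atan2(310, 744), 0]) cube([28, 51, 806]);


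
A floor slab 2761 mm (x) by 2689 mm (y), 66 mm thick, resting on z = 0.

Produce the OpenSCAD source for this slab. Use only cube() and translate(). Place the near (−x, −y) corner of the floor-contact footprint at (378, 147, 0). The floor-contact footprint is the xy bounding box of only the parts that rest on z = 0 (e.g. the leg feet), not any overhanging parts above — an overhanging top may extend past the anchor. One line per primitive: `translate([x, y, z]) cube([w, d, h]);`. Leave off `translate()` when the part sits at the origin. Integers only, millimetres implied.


translate([378, 147, 0]) cube([2761, 2689, 66]);


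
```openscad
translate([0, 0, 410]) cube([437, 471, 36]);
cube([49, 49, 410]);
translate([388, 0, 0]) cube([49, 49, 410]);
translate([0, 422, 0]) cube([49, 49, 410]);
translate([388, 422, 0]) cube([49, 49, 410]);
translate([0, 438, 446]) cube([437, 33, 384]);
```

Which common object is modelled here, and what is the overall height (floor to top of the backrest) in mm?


A chair. The overall height is 830 mm.

A slab on four corner posts with a tall panel at the back — a chair. The seat slab sits at z = 410 with thickness 36, and the 384 mm backrest starts at the seat top, so the overall height is 410 + 36 + 384 = 830 mm.


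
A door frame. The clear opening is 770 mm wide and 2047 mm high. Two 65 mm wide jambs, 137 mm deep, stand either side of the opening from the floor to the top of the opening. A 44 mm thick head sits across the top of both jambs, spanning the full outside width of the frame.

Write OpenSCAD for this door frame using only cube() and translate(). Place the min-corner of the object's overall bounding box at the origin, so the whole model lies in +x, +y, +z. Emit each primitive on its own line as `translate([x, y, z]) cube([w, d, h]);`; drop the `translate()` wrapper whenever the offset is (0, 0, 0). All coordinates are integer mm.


cube([65, 137, 2047]);
translate([835, 0, 0]) cube([65, 137, 2047]);
translate([0, 0, 2047]) cube([900, 137, 44]);


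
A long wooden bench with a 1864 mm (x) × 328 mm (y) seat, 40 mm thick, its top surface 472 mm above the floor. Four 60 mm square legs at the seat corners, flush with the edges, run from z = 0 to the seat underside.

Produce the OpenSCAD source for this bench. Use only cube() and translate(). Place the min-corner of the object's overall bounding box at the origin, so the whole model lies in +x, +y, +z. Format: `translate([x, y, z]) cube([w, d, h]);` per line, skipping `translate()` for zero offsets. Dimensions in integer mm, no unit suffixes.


// leg_h = 472 − 40 = 432
translate([0, 0, 432]) cube([1864, 328, 40]);
cube([60, 60, 432]);
translate([0, 268, 0]) cube([60, 60, 432]);
translate([1804, 0, 0]) cube([60, 60, 432]);
translate([1804, 268, 0]) cube([60, 60, 432]);


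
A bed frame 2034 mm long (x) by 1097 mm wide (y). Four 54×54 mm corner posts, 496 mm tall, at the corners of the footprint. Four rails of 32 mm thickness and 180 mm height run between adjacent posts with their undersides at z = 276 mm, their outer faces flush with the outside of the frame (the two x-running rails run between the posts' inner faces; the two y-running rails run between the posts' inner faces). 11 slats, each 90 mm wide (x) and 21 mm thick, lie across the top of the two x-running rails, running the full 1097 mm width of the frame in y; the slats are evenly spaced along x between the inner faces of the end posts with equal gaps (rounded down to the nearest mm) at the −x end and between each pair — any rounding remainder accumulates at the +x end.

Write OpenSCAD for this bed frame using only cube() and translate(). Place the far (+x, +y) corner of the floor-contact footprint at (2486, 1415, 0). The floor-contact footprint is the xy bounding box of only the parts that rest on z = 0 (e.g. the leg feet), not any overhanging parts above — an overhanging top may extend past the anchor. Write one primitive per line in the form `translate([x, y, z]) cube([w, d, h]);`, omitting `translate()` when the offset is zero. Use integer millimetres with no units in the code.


translate([452, 318, 0]) cube([54, 54, 496]);
translate([452, 1361, 0]) cube([54, 54, 496]);
translate([2432, 318, 0]) cube([54, 54, 496]);
translate([2432, 1361, 0]) cube([54, 54, 496]);
translate([506, 318, 276]) cube([1926, 32, 180]);
translate([506, 1383, 276]) cube([1926, 32, 180]);
translate([452, 372, 276]) cube([32, 989, 180]);
translate([2454, 372, 276]) cube([32, 989, 180]);
translate([584, 318, 456]) cube([90, 1097, 21]);
translate([752, 318, 456]) cube([90, 1097, 21]);
translate([920, 318, 456]) cube([90, 1097, 21]);
translate([1088, 318, 456]) cube([90, 1097, 21]);
translate([1256, 318, 456]) cube([90, 1097, 21]);
translate([1424, 318, 456]) cube([90, 1097, 21]);
translate([1592, 318, 456]) cube([90, 1097, 21]);
translate([1760, 318, 456]) cube([90, 1097, 21]);
translate([1928, 318, 456]) cube([90, 1097, 21]);
translate([2096, 318, 456]) cube([90, 1097, 21]);
translate([2264, 318, 456]) cube([90, 1097, 21]);


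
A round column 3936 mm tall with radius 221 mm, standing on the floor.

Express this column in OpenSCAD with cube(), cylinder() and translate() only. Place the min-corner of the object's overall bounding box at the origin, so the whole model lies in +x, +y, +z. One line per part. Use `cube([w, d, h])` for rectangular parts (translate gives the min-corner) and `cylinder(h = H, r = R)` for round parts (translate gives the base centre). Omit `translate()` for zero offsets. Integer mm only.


translate([221, 221, 0]) cylinder(h = 3936, r = 221);


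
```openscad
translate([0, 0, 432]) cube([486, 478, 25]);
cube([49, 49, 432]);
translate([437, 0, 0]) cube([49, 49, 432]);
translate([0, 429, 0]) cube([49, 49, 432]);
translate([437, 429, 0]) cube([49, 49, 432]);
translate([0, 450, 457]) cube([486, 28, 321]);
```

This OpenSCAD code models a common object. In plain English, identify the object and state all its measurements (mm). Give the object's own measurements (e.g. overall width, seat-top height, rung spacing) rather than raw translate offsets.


A chair. The seat is a 486×478×25 mm slab with its top at z = 457 mm, on four 49×49 mm corner legs (flush with the seat edges, standing on z = 0). A flat backrest 28 mm thick, 321 mm tall, spans the full seat width and rises from the seat top along its +y edge, rear face flush with the rear of the seat.


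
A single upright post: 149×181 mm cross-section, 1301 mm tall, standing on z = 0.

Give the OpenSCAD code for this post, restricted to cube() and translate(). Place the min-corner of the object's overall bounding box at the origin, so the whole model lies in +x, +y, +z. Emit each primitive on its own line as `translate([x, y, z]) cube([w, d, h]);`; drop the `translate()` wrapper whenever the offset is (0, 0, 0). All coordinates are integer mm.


cube([149, 181, 1301]);
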